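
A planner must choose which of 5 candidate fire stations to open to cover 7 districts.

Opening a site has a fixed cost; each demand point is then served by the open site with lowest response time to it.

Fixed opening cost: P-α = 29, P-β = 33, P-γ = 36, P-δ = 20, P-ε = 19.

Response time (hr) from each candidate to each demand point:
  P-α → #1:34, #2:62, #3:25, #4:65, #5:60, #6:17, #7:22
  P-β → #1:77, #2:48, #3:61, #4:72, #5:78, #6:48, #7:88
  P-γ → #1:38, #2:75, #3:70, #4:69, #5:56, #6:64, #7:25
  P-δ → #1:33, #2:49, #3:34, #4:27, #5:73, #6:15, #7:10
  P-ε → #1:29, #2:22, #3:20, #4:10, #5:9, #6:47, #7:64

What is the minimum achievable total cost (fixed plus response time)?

Open {P-δ, P-ε}: assign each demand point to its cheapest open site.
  #1→P-ε 29, #2→P-ε 22, #3→P-ε 20, #4→P-ε 10, #5→P-ε 9, #6→P-δ 15, #7→P-δ 10
  response time 115, fixed 39 → total 154.
Compare {P-α, P-ε}: response time 129 + fixed 48 = 177.
Compare {P-α, P-δ, P-ε}: response time 115 + fixed 68 = 183.
Compare {P-β, P-δ, P-ε}: response time 115 + fixed 72 = 187.
All other subsets cost ≥ 177. Minimum total cost: 154.

154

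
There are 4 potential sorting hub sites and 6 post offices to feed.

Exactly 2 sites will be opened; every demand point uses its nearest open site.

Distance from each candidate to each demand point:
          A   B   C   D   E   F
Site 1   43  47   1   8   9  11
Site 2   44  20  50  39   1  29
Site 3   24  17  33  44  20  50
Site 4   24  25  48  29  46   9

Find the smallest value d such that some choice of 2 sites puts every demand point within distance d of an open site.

Open {Site 1, Site 3}.
  Farthest demand point is A at distance 24 (to Site 3); all others are ≤ 24.
With {Site 1, Site 4} the worst case is 25.
With {Site 3, Site 4} the worst case is 33.
No size-2 selection achieves below 24.

24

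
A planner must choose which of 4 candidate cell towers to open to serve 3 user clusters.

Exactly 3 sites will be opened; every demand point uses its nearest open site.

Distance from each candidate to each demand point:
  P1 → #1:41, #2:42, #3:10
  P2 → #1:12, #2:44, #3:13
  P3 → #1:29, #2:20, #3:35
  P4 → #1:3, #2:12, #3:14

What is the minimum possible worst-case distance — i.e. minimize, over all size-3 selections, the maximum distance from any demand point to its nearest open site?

Open {P1, P2, P4}.
  Farthest demand point is #2 at distance 12 (to P4); all others are ≤ 12.
With {P1, P3, P4} the worst case is 12.
With {P2, P3, P4} the worst case is 13.
No size-3 selection achieves below 12.

12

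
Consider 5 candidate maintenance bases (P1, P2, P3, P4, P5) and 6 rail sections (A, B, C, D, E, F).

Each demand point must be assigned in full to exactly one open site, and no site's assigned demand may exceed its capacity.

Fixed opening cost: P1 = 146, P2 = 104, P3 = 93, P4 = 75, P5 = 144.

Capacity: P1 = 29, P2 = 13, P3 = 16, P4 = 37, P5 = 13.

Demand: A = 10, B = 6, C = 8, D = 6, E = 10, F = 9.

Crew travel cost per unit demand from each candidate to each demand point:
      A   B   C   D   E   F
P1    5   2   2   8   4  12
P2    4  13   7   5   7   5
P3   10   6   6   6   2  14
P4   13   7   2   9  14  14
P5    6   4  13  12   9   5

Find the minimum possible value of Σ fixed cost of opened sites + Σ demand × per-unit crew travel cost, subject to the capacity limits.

519

Open {P1, P4}; cheapest assignment that respects the capacities:
  P1 (cap 29, load 26): A, B, E — cost 10×5 + 6×2 + 10×4 = 102
  P4 (cap 37, load 23): C, D, F — cost 8×2 + 6×9 + 9×14 = 196
  Shipping 298, fixed 221 → total 519.
  Any other capacity-feasible assignment to {P1, P4} ships for at least 298.
Compare {P1, P2, P3}: its best feasible assignment gives total 522.
Compare {P3, P4}: its best feasible assignment gives total 538.
Every other set of open sites that can feasibly serve all demand totals ≥ 522 even under its best assignment. Minimum: 519.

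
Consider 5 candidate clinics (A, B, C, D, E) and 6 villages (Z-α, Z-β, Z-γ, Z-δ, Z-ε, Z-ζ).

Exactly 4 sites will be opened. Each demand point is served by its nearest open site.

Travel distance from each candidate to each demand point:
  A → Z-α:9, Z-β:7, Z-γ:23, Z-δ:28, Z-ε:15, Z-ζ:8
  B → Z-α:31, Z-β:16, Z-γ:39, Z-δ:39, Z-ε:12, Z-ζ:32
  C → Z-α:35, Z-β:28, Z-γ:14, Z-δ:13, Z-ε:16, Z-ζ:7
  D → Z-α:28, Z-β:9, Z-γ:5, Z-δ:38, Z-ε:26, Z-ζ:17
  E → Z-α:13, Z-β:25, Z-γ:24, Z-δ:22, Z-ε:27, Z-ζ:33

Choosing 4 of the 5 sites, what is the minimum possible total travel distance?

53

Open {A, B, C, D}.
  Z-α→A 9, Z-β→A 7, Z-γ→D 5, Z-δ→C 13, Z-ε→B 12, Z-ζ→C 7  ⇒ total 53.
Compare {A, C, D, E}: total 56.
Compare {B, C, D, E}: total 59.
No size-4 selection does better; minimum is 53.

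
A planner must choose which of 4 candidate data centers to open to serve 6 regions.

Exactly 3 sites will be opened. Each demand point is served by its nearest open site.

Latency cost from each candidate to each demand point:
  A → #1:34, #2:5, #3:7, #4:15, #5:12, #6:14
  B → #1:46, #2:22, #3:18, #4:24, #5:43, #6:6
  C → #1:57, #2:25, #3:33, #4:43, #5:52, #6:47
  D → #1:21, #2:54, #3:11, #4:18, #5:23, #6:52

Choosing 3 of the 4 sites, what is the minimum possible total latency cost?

66

Open {A, B, D}.
  #1→D 21, #2→A 5, #3→A 7, #4→A 15, #5→A 12, #6→B 6  ⇒ total 66.
Compare {A, C, D}: total 74.
Compare {A, B, C}: total 79.
No size-3 selection does better; minimum is 66.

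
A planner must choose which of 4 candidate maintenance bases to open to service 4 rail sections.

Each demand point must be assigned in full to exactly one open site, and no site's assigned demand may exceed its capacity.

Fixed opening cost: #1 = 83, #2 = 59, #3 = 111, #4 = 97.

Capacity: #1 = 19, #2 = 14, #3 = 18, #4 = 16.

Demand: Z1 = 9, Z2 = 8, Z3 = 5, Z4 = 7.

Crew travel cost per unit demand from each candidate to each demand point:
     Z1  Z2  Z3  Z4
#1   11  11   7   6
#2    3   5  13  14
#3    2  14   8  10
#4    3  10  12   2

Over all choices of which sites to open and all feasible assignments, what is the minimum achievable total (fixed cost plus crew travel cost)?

Open {#2, #4}; cheapest assignment that respects the capacities:
  #2 (cap 14, load 13): Z2, Z3 — cost 8×5 + 5×13 = 105
  #4 (cap 16, load 16): Z1, Z4 — cost 9×3 + 7×2 = 41
  Shipping 146, fixed 156 → total 302.
  Any other capacity-feasible assignment to {#2, #4} ships for at least 146.
Compare {#1, #4}: its best feasible assignment gives total 344.
Compare {#1, #2, #4}: its best feasible assignment gives total 355.
Every other set of open sites that can feasibly serve all demand totals ≥ 344 even under its best assignment. Minimum: 302.

302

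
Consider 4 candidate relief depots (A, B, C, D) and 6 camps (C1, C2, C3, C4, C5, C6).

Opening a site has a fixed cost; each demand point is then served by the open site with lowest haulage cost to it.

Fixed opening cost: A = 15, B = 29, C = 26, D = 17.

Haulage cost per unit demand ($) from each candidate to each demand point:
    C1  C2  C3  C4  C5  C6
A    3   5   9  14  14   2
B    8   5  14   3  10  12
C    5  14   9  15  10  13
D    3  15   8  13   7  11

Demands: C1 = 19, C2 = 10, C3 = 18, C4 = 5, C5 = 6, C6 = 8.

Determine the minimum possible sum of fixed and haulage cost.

Open {A, B, D}: assign each demand point to its cheapest open site.
  C1→A 19×3=57, C2→A 10×5=50, C3→D 18×8=144, C4→B 5×3=15, C5→D 6×7=42, C6→A 8×2=16
  haulage cost 324, fixed 61 → total 385.
Compare {A, B}: haulage cost 360 + fixed 44 = 404.
Compare {A, D}: haulage cost 374 + fixed 32 = 406.
Compare {A, B, C, D}: haulage cost 324 + fixed 87 = 411.
All other subsets cost ≥ 404. Minimum total cost: 385.

385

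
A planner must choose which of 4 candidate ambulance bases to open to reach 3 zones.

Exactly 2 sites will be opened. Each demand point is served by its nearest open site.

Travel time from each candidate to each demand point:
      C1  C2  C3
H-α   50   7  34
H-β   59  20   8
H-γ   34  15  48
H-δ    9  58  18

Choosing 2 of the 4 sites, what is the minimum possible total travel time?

34

Open {H-α, H-δ}.
  C1→H-δ 9, C2→H-α 7, C3→H-δ 18  ⇒ total 34.
Compare {H-β, H-δ}: total 37.
Compare {H-γ, H-δ}: total 42.
No size-2 selection does better; minimum is 34.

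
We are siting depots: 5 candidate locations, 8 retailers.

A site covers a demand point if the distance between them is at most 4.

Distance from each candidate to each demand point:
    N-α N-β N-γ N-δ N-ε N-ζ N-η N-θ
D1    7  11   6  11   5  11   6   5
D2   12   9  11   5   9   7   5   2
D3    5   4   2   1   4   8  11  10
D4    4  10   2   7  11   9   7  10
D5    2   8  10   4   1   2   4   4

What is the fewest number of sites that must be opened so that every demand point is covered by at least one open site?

Coverage sets (demand points within 4 of each site):
  D1: {}
  D2: {N-θ}
  D3: {N-β, N-γ, N-δ, N-ε}
  D4: {N-α, N-γ}
  D5: {N-α, N-δ, N-ε, N-ζ, N-η, N-θ}
No single site covers all 8 demand points.
But {D3, D5} covers everything, so the minimum is 2.

2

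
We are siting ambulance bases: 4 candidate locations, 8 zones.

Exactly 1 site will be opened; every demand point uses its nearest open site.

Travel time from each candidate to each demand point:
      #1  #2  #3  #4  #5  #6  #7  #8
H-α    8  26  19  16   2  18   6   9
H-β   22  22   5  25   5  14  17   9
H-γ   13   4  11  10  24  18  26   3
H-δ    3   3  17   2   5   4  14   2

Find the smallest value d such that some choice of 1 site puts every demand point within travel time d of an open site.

17

Open {H-δ}.
  Farthest demand point is #3 at travel time 17 (to H-δ); all others are ≤ 17.
With {H-β} the worst case is 25.
With {H-α} the worst case is 26.
No size-1 selection achieves below 17.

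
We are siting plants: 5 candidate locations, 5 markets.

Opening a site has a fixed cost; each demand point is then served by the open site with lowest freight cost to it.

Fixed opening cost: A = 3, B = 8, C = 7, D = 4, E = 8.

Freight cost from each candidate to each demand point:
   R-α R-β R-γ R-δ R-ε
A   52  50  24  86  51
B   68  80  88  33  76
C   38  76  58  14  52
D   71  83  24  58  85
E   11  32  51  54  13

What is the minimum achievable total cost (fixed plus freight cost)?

Open {A, C, E}: assign each demand point to its cheapest open site.
  R-α→E 11, R-β→E 32, R-γ→A 24, R-δ→C 14, R-ε→E 13
  freight cost 94, fixed 18 → total 112.
Compare {C, D, E}: freight cost 94 + fixed 19 = 113.
Compare {A, C, D, E}: freight cost 94 + fixed 22 = 116.
Compare {A, B, C, E}: freight cost 94 + fixed 26 = 120.
All other subsets cost ≥ 113. Minimum total cost: 112.

112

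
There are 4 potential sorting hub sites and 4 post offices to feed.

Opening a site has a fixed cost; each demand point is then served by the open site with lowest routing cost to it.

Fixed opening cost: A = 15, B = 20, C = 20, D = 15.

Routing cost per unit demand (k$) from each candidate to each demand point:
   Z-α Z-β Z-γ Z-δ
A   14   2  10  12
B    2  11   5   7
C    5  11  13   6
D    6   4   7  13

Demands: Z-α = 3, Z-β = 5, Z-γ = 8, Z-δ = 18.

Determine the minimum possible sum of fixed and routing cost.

217

Open {A, B}: assign each demand point to its cheapest open site.
  Z-α→B 3×2=6, Z-β→A 5×2=10, Z-γ→B 8×5=40, Z-δ→B 18×7=126
  routing cost 182, fixed 35 → total 217.
Compare {A, B, C}: routing cost 164 + fixed 55 = 219.
Compare {B, D}: routing cost 192 + fixed 35 = 227.
Compare {B, C, D}: routing cost 174 + fixed 55 = 229.
All other subsets cost ≥ 219. Minimum total cost: 217.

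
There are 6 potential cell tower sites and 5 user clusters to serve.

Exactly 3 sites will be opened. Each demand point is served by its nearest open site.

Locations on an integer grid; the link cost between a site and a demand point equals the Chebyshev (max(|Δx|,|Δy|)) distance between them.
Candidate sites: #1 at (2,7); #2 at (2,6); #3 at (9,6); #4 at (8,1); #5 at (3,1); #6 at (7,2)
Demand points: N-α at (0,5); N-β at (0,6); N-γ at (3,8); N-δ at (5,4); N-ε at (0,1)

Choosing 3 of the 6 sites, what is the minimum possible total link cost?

Open {#1, #5, #6}.
  N-α→#1 2, N-β→#1 2, N-γ→#1 1, N-δ→#6 2, N-ε→#5 3  ⇒ total 10.
Compare {#1, #2, #5}: total 11.
Compare {#1, #3, #5}: total 11.
No size-3 selection does better; minimum is 10.

10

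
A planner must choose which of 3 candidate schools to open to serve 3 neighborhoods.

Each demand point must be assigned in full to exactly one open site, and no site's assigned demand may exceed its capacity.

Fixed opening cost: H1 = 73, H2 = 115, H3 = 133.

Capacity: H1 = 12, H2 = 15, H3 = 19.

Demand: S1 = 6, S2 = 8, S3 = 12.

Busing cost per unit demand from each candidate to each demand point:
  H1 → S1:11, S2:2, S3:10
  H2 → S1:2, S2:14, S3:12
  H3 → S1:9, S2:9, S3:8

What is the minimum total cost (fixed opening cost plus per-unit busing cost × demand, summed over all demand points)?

Open {H1, H3}; cheapest assignment that respects the capacities:
  H1 (cap 12, load 8): S2 — cost 8×2 = 16
  H3 (cap 19, load 18): S1, S3 — cost 6×9 + 12×8 = 150
  Shipping 166, fixed 206 → total 372.
  Any other capacity-feasible assignment to {H1, H3} ships for at least 166.
Compare {H1, H2}: its best feasible assignment gives total 432.
Compare {H1, H2, H3}: its best feasible assignment gives total 445.
Every other set of open sites that can feasibly serve all demand totals ≥ 432 even under its best assignment. Minimum: 372.

372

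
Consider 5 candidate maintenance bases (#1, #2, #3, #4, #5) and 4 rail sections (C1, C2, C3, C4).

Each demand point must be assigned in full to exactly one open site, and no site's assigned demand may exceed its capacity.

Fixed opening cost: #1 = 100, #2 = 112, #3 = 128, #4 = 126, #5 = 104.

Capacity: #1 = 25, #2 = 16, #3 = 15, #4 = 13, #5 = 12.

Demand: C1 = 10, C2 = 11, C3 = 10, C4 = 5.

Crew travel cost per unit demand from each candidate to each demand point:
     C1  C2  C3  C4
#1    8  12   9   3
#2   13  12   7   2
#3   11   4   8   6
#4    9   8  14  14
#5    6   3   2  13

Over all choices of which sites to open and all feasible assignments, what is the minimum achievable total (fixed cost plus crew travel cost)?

Open {#1, #5}; cheapest assignment that respects the capacities:
  #1 (cap 25, load 25): C1, C3, C4 — cost 10×8 + 10×9 + 5×3 = 185
  #5 (cap 12, load 11): C2 — cost 11×3 = 33
  Shipping 218, fixed 204 → total 422.
  Any other capacity-feasible assignment to {#1, #5} ships for at least 218.
Compare {#1, #3}: its best feasible assignment gives total 457.
Compare {#1, #3, #5}: its best feasible assignment gives total 491.
Every other set of open sites that can feasibly serve all demand totals ≥ 457 even under its best assignment. Minimum: 422.

422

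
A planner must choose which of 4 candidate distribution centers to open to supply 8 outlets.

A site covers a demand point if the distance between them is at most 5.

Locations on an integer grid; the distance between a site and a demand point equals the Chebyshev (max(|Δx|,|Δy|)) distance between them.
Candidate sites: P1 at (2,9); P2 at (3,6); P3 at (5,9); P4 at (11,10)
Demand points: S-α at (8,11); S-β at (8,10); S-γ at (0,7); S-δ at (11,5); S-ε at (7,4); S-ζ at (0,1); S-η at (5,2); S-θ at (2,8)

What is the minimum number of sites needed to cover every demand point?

2

Coverage sets (demand points within 5 of each site):
  P1: {S-γ, S-ε, S-θ}
  P2: {S-α, S-β, S-γ, S-ε, S-ζ, S-η, S-θ}
  P3: {S-α, S-β, S-γ, S-ε, S-θ}
  P4: {S-α, S-β, S-δ}
No single site covers all 8 demand points.
But {P2, P4} covers everything, so the minimum is 2.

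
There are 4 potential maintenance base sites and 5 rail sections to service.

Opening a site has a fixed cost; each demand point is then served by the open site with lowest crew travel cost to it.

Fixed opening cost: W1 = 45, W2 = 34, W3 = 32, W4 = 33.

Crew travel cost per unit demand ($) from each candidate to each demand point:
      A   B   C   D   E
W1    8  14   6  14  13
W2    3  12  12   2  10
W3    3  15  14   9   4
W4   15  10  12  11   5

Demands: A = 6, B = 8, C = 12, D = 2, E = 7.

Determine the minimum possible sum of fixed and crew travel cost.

Open {W1, W2, W4}: assign each demand point to its cheapest open site.
  A→W2 6×3=18, B→W4 8×10=80, C→W1 12×6=72, D→W2 2×2=4, E→W4 7×5=35
  crew travel cost 209, fixed 112 → total 321.
Compare {W1, W3}: crew travel cost 248 + fixed 77 = 325.
Compare {W1, W3, W4}: crew travel cost 216 + fixed 110 = 326.
Compare {W1, W2, W3}: crew travel cost 218 + fixed 111 = 329.
All other subsets cost ≥ 325. Minimum total cost: 321.

321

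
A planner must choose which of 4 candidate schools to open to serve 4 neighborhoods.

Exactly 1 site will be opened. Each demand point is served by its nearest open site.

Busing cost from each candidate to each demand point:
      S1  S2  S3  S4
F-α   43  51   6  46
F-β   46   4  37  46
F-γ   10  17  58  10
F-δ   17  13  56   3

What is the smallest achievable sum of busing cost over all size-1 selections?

89

Open {F-δ}.
  S1→F-δ 17, S2→F-δ 13, S3→F-δ 56, S4→F-δ 3  ⇒ total 89.
Compare {F-γ}: total 95.
Compare {F-β}: total 133.
No size-1 selection does better; minimum is 89.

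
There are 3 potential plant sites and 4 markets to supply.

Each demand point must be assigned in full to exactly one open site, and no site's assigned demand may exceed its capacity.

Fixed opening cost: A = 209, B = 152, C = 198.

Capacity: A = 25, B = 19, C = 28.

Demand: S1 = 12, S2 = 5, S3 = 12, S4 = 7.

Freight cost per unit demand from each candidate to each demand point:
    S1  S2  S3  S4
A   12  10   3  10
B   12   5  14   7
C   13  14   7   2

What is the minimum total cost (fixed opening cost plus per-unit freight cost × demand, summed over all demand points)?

615

Open {A, B}; cheapest assignment that respects the capacities:
  A (cap 25, load 24): S1, S3 — cost 12×12 + 12×3 = 180
  B (cap 19, load 12): S2, S4 — cost 5×5 + 7×7 = 74
  Shipping 254, fixed 361 → total 615.
  Any other capacity-feasible assignment to {A, B} ships for at least 254.
Compare {B, C}: its best feasible assignment gives total 617.
Compare {A, C}: its best feasible assignment gives total 663.
Every other set of open sites that can feasibly serve all demand totals ≥ 617 even under its best assignment. Minimum: 615.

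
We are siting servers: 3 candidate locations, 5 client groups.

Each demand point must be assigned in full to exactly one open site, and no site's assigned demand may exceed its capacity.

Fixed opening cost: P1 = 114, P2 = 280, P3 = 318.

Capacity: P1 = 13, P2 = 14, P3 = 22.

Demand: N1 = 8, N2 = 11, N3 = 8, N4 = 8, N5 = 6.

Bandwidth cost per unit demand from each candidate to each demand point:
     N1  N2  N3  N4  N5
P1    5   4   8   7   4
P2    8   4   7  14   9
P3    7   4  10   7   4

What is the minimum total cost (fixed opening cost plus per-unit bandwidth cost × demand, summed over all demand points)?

948

Open {P1, P2, P3}; cheapest assignment that respects the capacities:
  P1 (cap 13, load 11): N2 — cost 11×4 = 44
  P2 (cap 14, load 8): N3 — cost 8×7 = 56
  P3 (cap 22, load 22): N1, N4, N5 — cost 8×7 + 8×7 + 6×4 = 136
  Shipping 236, fixed 712 → total 948.
  Any other capacity-feasible assignment to {P1, P2, P3} ships for at least 236.
Total demand is 41 and no other set of sites has combined capacity ≥ 41, so {P1, P2, P3} is the only feasible choice of open sites. Minimum: 948.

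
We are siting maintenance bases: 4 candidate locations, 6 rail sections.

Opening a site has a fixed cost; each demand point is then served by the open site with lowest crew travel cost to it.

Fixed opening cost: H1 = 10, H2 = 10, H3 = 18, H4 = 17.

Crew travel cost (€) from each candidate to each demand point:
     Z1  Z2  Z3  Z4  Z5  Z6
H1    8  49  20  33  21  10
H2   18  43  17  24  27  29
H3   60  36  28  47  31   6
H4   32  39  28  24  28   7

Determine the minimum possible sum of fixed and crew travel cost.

Open {H1, H2}: assign each demand point to its cheapest open site.
  Z1→H1 8, Z2→H2 43, Z3→H2 17, Z4→H2 24, Z5→H1 21, Z6→H1 10
  crew travel cost 123, fixed 20 → total 143.
Compare {H1, H4}: crew travel cost 119 + fixed 27 = 146.
Compare {H1, H2, H3}: crew travel cost 112 + fixed 38 = 150.
Compare {H1}: crew travel cost 141 + fixed 10 = 151.
All other subsets cost ≥ 146. Minimum total cost: 143.

143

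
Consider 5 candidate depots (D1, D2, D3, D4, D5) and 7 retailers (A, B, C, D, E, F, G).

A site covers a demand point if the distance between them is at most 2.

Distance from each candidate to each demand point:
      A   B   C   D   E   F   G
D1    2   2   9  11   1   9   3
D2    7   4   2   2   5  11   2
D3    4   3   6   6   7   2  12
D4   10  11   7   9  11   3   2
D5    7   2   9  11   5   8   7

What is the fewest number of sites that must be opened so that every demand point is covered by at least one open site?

3

Coverage sets (demand points within 2 of each site):
  D1: {A, B, E}
  D2: {C, D, G}
  D3: {F}
  D4: {G}
  D5: {B}
No 2 sites suffice: every size-2 union leaves at least one demand point uncovered.
But {D1, D2, D3} covers everything, so the minimum is 3.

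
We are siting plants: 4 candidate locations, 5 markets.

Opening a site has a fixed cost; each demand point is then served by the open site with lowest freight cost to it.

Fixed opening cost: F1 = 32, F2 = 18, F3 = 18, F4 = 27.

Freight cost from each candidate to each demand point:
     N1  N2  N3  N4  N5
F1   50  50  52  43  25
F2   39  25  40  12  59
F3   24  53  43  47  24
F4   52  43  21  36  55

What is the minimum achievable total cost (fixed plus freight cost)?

161

Open {F2, F3}: assign each demand point to its cheapest open site.
  N1→F3 24, N2→F2 25, N3→F2 40, N4→F2 12, N5→F3 24
  freight cost 125, fixed 36 → total 161.
Compare {F2, F3, F4}: freight cost 106 + fixed 63 = 169.
Compare {F1, F2}: freight cost 141 + fixed 50 = 191.
Compare {F2}: freight cost 175 + fixed 18 = 193.
All other subsets cost ≥ 169. Minimum total cost: 161.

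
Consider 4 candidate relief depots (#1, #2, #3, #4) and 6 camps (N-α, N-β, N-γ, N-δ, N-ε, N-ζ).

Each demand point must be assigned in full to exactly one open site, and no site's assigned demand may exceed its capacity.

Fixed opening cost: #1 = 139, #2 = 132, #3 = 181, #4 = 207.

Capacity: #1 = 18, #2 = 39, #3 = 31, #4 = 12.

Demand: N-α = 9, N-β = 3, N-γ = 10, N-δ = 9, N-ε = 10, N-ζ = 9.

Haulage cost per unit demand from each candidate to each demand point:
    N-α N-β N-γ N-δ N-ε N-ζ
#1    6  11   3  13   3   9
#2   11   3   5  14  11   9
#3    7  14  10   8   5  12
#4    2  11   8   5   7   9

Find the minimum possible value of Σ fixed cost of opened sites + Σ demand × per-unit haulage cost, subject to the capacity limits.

Open {#2, #3}; cheapest assignment that respects the capacities:
  #2 (cap 39, load 22): N-β, N-γ, N-ζ — cost 3×3 + 10×5 + 9×9 = 140
  #3 (cap 31, load 28): N-α, N-δ, N-ε — cost 9×7 + 9×8 + 10×5 = 185
  Shipping 325, fixed 313 → total 638.
  Any other capacity-feasible assignment to {#2, #3} ships for at least 325.
Compare {#1, #2}: its best feasible assignment gives total 690.
Compare {#2, #4}: its best feasible assignment gives total 757.
Every other set of open sites that can feasibly serve all demand totals ≥ 690 even under its best assignment. Minimum: 638.

638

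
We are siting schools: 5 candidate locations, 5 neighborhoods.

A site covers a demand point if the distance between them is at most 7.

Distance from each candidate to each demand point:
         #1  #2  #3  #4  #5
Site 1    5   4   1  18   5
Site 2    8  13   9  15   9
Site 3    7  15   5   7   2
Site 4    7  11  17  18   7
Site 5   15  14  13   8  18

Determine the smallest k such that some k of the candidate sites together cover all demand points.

2

Coverage sets (demand points within 7 of each site):
  Site 1: {#1, #2, #3, #5}
  Site 2: {}
  Site 3: {#1, #3, #4, #5}
  Site 4: {#1, #5}
  Site 5: {}
No single site covers all 5 demand points.
But {Site 1, Site 3} covers everything, so the minimum is 2.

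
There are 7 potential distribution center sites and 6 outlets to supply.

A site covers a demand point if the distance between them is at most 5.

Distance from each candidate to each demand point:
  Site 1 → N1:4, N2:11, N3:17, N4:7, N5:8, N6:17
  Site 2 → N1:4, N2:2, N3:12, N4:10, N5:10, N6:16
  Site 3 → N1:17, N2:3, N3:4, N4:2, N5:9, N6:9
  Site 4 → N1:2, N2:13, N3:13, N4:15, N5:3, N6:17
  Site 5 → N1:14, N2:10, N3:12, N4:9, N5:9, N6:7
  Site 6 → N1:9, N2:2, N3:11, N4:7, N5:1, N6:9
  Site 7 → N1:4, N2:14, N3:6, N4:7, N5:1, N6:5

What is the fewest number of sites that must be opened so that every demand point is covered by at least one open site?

Coverage sets (demand points within 5 of each site):
  Site 1: {N1}
  Site 2: {N1, N2}
  Site 3: {N2, N3, N4}
  Site 4: {N1, N5}
  Site 5: {}
  Site 6: {N2, N5}
  Site 7: {N1, N5, N6}
No single site covers all 6 demand points.
But {Site 3, Site 7} covers everything, so the minimum is 2.

2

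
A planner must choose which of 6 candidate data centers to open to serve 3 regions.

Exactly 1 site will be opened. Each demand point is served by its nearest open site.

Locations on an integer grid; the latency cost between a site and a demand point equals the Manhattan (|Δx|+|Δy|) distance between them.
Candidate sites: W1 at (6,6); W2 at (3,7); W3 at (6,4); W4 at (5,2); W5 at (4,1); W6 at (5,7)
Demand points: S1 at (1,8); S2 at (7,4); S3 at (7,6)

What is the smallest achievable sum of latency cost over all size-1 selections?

11

Open {W1}.
  S1→W1 7, S2→W1 3, S3→W1 1  ⇒ total 11.
Compare {W3}: total 13.
Compare {W6}: total 13.
No size-1 selection does better; minimum is 11.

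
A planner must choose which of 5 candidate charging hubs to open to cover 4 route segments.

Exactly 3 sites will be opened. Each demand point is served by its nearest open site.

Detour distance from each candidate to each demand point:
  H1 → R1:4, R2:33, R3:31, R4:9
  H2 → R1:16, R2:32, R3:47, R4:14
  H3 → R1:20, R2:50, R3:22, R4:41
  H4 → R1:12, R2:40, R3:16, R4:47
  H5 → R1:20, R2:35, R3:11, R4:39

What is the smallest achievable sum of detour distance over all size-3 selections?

56

Open {H1, H2, H5}.
  R1→H1 4, R2→H2 32, R3→H5 11, R4→H1 9  ⇒ total 56.
Compare {H1, H3, H5}: total 57.
Compare {H1, H4, H5}: total 57.
No size-3 selection does better; minimum is 56.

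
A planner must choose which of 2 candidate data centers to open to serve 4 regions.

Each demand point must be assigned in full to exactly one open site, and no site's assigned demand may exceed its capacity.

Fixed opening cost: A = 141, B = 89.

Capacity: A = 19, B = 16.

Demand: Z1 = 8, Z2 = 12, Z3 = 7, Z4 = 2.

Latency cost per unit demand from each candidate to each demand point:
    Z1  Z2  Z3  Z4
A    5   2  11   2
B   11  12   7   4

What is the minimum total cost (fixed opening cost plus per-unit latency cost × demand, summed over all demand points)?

395

Open {A, B}; cheapest assignment that respects the capacities:
  A (cap 19, load 14): Z2, Z4 — cost 12×2 + 2×2 = 28
  B (cap 16, load 15): Z1, Z3 — cost 8×11 + 7×7 = 137
  Shipping 165, fixed 230 → total 395.
  Any other capacity-feasible assignment to {A, B} ships for at least 165.
Total demand is 29 and no other set of sites has combined capacity ≥ 29, so {A, B} is the only feasible choice of open sites. Minimum: 395.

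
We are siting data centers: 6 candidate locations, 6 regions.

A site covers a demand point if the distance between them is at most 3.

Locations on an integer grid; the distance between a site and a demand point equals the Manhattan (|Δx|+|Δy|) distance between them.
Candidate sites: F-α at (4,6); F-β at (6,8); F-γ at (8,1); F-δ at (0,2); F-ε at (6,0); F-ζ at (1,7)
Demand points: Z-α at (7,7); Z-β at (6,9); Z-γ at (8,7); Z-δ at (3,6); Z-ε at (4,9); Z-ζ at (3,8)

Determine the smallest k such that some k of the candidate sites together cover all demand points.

Coverage sets (demand points within 3 of each site):
  F-α: {Z-δ, Z-ε, Z-ζ}
  F-β: {Z-α, Z-β, Z-γ, Z-ε, Z-ζ}
  F-γ: {}
  F-δ: {}
  F-ε: {}
  F-ζ: {Z-δ, Z-ζ}
No single site covers all 6 demand points.
But {F-α, F-β} covers everything, so the minimum is 2.

2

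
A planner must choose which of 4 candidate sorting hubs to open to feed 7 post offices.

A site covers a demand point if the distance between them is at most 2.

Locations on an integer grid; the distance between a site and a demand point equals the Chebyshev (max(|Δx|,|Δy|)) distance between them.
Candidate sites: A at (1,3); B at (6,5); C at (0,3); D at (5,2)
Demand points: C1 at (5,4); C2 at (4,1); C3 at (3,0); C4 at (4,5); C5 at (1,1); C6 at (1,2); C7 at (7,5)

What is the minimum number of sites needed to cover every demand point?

Coverage sets (demand points within 2 of each site):
  A: {C5, C6}
  B: {C1, C4, C7}
  C: {C5, C6}
  D: {C1, C2, C3}
No 2 sites suffice: every size-2 union leaves at least one demand point uncovered.
But {A, B, D} covers everything, so the minimum is 3.

3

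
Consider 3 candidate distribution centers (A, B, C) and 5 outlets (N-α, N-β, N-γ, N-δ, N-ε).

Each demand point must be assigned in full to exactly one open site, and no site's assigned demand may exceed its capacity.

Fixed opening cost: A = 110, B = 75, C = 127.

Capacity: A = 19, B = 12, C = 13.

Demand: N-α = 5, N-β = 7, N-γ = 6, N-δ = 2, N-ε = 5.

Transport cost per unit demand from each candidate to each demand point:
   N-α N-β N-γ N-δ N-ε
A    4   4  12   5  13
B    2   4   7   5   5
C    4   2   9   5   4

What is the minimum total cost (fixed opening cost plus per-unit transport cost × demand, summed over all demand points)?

310

Open {A, B}; cheapest assignment that respects the capacities:
  A (cap 19, load 14): N-α, N-β, N-δ — cost 5×4 + 7×4 + 2×5 = 58
  B (cap 12, load 11): N-γ, N-ε — cost 6×7 + 5×5 = 67
  Shipping 125, fixed 185 → total 310.
  Any other capacity-feasible assignment to {A, B} ships for at least 125.
Compare {B, C}: its best feasible assignment gives total 315.
Compare {A, C}: its best feasible assignment gives total 369.
Every other set of open sites that can feasibly serve all demand totals ≥ 315 even under its best assignment. Minimum: 310.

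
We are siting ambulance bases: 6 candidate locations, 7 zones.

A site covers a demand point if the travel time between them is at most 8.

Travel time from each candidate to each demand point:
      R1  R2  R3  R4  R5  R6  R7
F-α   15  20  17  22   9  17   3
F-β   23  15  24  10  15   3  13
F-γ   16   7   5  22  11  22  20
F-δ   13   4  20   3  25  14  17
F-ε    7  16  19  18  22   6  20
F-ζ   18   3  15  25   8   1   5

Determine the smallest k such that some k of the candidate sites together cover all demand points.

4

Coverage sets (demand points within 8 of each site):
  F-α: {R7}
  F-β: {R6}
  F-γ: {R2, R3}
  F-δ: {R2, R4}
  F-ε: {R1, R6}
  F-ζ: {R2, R5, R6, R7}
No 3 sites suffice: every size-3 union leaves at least one demand point uncovered.
But {F-γ, F-δ, F-ε, F-ζ} covers everything, so the minimum is 4.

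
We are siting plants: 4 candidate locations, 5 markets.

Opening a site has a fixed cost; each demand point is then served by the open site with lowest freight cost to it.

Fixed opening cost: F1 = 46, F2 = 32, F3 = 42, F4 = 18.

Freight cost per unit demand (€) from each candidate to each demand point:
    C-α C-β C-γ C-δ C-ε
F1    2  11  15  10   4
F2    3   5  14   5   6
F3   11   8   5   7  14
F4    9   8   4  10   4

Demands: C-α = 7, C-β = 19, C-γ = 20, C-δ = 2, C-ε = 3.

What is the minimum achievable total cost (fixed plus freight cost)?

Open {F2, F4}: assign each demand point to its cheapest open site.
  C-α→F2 7×3=21, C-β→F2 19×5=95, C-γ→F4 20×4=80, C-δ→F2 2×5=10, C-ε→F4 3×4=12
  freight cost 218, fixed 50 → total 268.
Compare {F1, F2, F4}: freight cost 211 + fixed 96 = 307.
Compare {F2, F3, F4}: freight cost 218 + fixed 92 = 310.
Compare {F2, F3}: freight cost 244 + fixed 74 = 318.
All other subsets cost ≥ 307. Minimum total cost: 268.

268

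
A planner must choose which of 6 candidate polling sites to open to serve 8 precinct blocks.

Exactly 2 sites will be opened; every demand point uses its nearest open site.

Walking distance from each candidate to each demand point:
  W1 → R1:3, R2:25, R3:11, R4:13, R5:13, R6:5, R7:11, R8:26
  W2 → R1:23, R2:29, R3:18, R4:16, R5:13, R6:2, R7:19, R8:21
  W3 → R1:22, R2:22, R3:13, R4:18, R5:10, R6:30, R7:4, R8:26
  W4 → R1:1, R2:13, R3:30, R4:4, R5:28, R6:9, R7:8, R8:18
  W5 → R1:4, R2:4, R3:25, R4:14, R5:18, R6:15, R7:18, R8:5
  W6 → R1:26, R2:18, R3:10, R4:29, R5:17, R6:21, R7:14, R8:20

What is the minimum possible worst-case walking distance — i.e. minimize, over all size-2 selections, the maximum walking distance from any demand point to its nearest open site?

Open {W1, W5}.
  Farthest demand point is R4 at walking distance 13 (to W1); all others are ≤ 13.
With {W3, W5} the worst case is 15.
With {W5, W6} the worst case is 17.
No size-2 selection achieves below 13.

13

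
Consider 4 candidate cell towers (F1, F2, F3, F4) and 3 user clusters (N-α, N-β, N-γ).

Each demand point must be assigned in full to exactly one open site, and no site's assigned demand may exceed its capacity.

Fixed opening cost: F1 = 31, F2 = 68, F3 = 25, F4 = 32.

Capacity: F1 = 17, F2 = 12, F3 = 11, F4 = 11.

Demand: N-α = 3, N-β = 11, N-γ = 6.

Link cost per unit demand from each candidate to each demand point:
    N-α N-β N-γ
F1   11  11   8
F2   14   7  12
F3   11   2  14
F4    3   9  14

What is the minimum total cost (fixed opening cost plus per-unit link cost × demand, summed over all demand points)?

159

Open {F1, F3}; cheapest assignment that respects the capacities:
  F1 (cap 17, load 9): N-α, N-γ — cost 3×11 + 6×8 = 81
  F3 (cap 11, load 11): N-β — cost 11×2 = 22
  Shipping 103, fixed 56 → total 159.
  Any other capacity-feasible assignment to {F1, F3} ships for at least 103.
Compare {F1, F3, F4}: its best feasible assignment gives total 167.
Compare {F3, F4}: its best feasible assignment gives total 172.
Every other set of open sites that can feasibly serve all demand totals ≥ 167 even under its best assignment. Minimum: 159.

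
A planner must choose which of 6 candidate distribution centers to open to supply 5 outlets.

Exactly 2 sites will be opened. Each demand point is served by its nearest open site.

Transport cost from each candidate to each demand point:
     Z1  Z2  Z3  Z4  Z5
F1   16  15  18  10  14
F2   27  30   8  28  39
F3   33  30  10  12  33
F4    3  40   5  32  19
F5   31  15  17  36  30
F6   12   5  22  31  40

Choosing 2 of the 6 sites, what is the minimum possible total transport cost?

Open {F1, F4}.
  Z1→F4 3, Z2→F1 15, Z3→F4 5, Z4→F1 10, Z5→F1 14  ⇒ total 47.
Compare {F1, F6}: total 59.
Compare {F1, F2}: total 63.
No size-2 selection does better; minimum is 47.

47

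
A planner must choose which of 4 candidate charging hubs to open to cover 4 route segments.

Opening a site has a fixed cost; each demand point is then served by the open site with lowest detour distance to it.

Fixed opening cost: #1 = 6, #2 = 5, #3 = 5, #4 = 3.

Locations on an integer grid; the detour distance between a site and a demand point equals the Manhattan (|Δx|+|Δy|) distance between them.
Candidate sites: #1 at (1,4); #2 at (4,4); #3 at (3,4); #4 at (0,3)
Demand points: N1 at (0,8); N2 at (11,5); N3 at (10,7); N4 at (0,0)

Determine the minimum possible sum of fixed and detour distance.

33

Open {#2, #4}: assign each demand point to its cheapest open site.
  N1→#4 5, N2→#2 8, N3→#2 9, N4→#4 3
  detour distance 25, fixed 8 → total 33.
Compare {#3, #4}: detour distance 27 + fixed 8 = 35.
Compare {#2}: detour distance 33 + fixed 5 = 38.
Compare {#3}: detour distance 33 + fixed 5 = 38.
All other subsets cost ≥ 35. Minimum total cost: 33.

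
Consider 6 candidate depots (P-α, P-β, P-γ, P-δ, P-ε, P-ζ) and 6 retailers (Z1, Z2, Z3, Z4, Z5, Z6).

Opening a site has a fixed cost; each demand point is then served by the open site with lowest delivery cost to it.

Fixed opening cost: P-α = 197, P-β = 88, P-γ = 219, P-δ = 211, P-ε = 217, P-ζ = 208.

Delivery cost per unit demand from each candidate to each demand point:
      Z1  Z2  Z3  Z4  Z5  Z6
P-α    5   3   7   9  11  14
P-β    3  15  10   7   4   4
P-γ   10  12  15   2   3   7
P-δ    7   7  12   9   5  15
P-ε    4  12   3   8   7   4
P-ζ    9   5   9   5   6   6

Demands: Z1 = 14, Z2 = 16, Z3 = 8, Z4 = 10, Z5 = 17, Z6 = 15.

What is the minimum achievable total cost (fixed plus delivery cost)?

629

Open {P-α, P-β}: assign each demand point to its cheapest open site.
  Z1→P-β 14×3=42, Z2→P-α 16×3=48, Z3→P-α 8×7=56, Z4→P-β 10×7=70, Z5→P-β 17×4=68, Z6→P-β 15×4=60
  delivery cost 344, fixed 285 → total 629.
Compare {P-β}: delivery cost 560 + fixed 88 = 648.
Compare {P-β, P-ζ}: delivery cost 372 + fixed 296 = 668.
Compare {P-ζ}: delivery cost 520 + fixed 208 = 728.
All other subsets cost ≥ 648. Minimum total cost: 629.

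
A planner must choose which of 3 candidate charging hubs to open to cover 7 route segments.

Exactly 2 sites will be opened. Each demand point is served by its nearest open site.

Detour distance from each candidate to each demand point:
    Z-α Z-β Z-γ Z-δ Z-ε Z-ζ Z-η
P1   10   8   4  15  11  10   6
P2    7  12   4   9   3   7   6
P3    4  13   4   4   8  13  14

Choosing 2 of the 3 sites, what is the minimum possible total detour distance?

Open {P2, P3}.
  Z-α→P3 4, Z-β→P2 12, Z-γ→P2 4, Z-δ→P3 4, Z-ε→P2 3, Z-ζ→P2 7, Z-η→P2 6  ⇒ total 40.
Compare {P1, P2}: total 44.
Compare {P1, P3}: total 44.

40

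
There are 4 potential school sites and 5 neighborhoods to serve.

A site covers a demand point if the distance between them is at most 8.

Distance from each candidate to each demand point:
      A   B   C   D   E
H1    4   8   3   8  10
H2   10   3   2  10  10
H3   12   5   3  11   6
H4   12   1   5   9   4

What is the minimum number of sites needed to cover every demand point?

2

Coverage sets (demand points within 8 of each site):
  H1: {A, B, C, D}
  H2: {B, C}
  H3: {B, C, E}
  H4: {B, C, E}
No single site covers all 5 demand points.
But {H1, H3} covers everything, so the minimum is 2.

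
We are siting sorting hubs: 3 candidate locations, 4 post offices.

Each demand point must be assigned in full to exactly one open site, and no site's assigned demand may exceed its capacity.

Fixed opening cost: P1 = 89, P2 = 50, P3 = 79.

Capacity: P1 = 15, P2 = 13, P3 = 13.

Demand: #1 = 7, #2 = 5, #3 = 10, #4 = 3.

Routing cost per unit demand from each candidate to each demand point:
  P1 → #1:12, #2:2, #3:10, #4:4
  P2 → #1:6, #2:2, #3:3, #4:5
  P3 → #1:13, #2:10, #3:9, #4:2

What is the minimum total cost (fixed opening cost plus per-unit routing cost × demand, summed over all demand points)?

275

Open {P1, P2}; cheapest assignment that respects the capacities:
  P1 (cap 15, load 15): #1, #2, #4 — cost 7×12 + 5×2 + 3×4 = 106
  P2 (cap 13, load 10): #3 — cost 10×3 = 30
  Shipping 136, fixed 139 → total 275.
  Any other capacity-feasible assignment to {P1, P2} ships for at least 136.
Compare {P2, P3}: its best feasible assignment gives total 277.
Compare {P1, P2, P3}: its best feasible assignment gives total 348.
Every other set of open sites that can feasibly serve all demand totals ≥ 277 even under its best assignment. Minimum: 275.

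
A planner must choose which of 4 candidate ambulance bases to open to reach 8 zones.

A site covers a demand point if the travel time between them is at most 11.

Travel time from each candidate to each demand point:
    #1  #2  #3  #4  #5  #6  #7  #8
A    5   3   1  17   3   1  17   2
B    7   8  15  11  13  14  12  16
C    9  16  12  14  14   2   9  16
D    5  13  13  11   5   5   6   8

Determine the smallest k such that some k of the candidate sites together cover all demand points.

2

Coverage sets (demand points within 11 of each site):
  A: {#1, #2, #3, #5, #6, #8}
  B: {#1, #2, #4}
  C: {#1, #6, #7}
  D: {#1, #4, #5, #6, #7, #8}
No single site covers all 8 demand points.
But {A, D} covers everything, so the minimum is 2.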